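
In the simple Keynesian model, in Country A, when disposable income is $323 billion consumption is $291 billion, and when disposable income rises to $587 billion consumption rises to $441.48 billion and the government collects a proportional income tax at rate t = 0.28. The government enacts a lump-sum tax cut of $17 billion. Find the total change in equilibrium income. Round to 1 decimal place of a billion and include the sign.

+$16.4 billion

MPC = ΔC/ΔYd = (441.48 − 291)/(587 − 323) = 150.48/264 = 0.57.
A lump-sum tax change of −$17 billion shifts disposable income by +$17 billion; first-round consumption changes by −c × ΔT = −0.57 × (−$17 billion) = +$9.69 billion.
Expenditure multiplier = 1/(1 − c(1−t)) = 1/(1 − 0.57×0.72) = 1/0.5896 ≈ 1.696.
The tax multiplier is −c × k ≈ −0.967, so ΔY = k × (−c·ΔT) = (+$9.69 billion) / 0.5896 ≈ +$16.4 billion.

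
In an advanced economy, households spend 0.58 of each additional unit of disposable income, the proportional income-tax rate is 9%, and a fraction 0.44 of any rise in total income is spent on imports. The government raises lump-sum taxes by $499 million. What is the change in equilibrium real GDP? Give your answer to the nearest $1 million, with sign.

A lump-sum tax change of +$499 million shifts disposable income by −$499 million; first-round consumption changes by −c × ΔT = −0.58 × (+$499 million) = −$289.42 million.
Expenditure multiplier = 1/(1 − c(1−t) + m) = 1/(1 − 0.58×0.91 + 0.44) = 1/0.9122 ≈ 1.096.
The tax multiplier is −c × k ≈ −0.636, so ΔY = k × (−c·ΔT) = (−$289.42 million) / 0.9122 ≈ −$317 million.

−$317 million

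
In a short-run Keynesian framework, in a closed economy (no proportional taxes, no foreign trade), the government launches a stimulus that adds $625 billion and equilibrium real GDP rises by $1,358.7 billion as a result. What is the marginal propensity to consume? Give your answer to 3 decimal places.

0.540

Implied spending multiplier k = ΔY/ΔG = 1,358.7/625 ≈ 2.1739.
Since k = 1/(1 − MPC), MPC = 1 − 1/k = 1 − ΔG/ΔY = 1 − 625/1,358.7 ≈ 0.540.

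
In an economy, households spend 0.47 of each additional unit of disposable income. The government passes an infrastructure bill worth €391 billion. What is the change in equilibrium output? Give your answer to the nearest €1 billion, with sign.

Spending multiplier = 1/(1 − MPC) = 1/(1 − 0.47) = 1/0.53 ≈ 1.887.
ΔY = k × ΔG = (+€391 billion) / 0.53 ≈ +€738 billion.

+€738 billion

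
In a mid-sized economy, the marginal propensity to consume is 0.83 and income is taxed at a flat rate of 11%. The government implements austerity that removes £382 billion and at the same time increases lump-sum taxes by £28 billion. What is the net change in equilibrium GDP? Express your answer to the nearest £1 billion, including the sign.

Expenditure multiplier = 1/(1 − c(1−t)) = 1/(1 − 0.83×0.89) = 1/0.2613 ≈ 3.827.
ΔG contributes k·ΔG = (−£382 billion) / 0.2613 ≈ −£1,461.9 billion.
ΔT of +£28 billion changes first-round spending by −c·ΔT = −£23.24 billion, contributing k·(−c·ΔT) = (−£23.24 billion) / 0.2613 ≈ −£88.9 billion.
Net ΔY = k(ΔG − c·ΔT) = (−£405.24 billion) / 0.2613 ≈ −£1,551 billion.

−£1,551 billion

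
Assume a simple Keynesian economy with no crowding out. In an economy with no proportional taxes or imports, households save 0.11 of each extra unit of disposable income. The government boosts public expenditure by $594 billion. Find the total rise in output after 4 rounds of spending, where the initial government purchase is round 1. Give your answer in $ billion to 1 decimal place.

MPC = 1 − MPS = 1 − 0.11 = 0.89.
Round 1 adds ΔG = $594 billion; each later round is MPC = 0.89 times the previous.
After 4 rounds: 594 + 528.66 + 470.5074 + 418.751586 = ΔG·(1 − c^4)/(1 − c) = 594 × (1 − 0.62742241)/0.11 ≈ $2,011.9 billion.

$2,011.9 billion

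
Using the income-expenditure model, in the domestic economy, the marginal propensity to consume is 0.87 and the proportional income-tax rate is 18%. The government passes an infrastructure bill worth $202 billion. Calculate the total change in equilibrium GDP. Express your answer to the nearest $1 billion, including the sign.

+$705 billion

Spending multiplier = 1/(1 − c(1−t)) = 1/(1 − 0.87×0.82) = 1/0.2866 ≈ 3.489.
ΔY = k × ΔG = (+$202 billion) / 0.2866 ≈ +$705 billion.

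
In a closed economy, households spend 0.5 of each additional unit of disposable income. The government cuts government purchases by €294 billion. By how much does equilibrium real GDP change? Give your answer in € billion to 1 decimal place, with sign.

−€588.0 billion

Expenditure multiplier = 1/(1 − MPC) = 1/(1 − 0.5) = 1/0.5 = 2.
ΔY = k × ΔG = (−€294 billion) / 0.5 = −€588 billion.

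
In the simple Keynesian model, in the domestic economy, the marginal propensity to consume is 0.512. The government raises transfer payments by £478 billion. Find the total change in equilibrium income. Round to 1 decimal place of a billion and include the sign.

+£501.5 billion

The transfer change shifts disposable income by +£478 billion, so first-round consumption changes by c·ΔTR = 0.512 × (+£478 billion) = +£244.736 billion.
Expenditure multiplier = 1/(1 − MPC) = 1/(1 − 0.512) = 1/0.488 ≈ 2.049.
The transfer multiplier is c × k ≈ 1.049, so ΔY = k × (c·ΔTR) = (+£244.736 billion) / 0.488 ≈ +£501.5 billion.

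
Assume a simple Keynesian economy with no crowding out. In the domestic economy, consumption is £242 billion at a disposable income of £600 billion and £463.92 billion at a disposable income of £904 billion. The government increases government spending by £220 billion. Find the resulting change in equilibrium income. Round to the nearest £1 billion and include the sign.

+£815 billion

MPC = ΔC/ΔYd = (463.92 − 242)/(904 − 600) = 221.92/304 = 0.73.
Government-spending multiplier = 1/(1 − MPC) = 1/(1 − 0.73) = 1/0.27 ≈ 3.704.
ΔY = k × ΔG = (+£220 billion) / 0.27 ≈ +£815 billion.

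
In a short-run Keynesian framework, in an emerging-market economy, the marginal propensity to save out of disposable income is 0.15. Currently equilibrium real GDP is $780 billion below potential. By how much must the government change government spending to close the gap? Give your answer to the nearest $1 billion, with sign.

+$117 billion

MPC = 1 − MPS = 1 − 0.15 = 0.85.
Spending multiplier = 1/(1 − MPC) = 1/(1 − 0.85) = 1/0.15 ≈ 6.667.
Need ΔY = +$780 billion, so ΔG = ΔY/k = (+$780 billion) × 0.15 = +$117 billion.
The government should increase government spending by $117 billion.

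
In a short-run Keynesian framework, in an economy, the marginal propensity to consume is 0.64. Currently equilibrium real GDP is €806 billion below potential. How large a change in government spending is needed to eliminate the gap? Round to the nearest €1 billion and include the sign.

Spending multiplier = 1/(1 − MPC) = 1/(1 − 0.64) = 1/0.36 ≈ 2.778.
Need ΔY = +€806 billion, so ΔG = ΔY/k = (+€806 billion) × 0.36 ≈ +€290 billion.
The government should increase government spending by €290 billion.

+€290 billion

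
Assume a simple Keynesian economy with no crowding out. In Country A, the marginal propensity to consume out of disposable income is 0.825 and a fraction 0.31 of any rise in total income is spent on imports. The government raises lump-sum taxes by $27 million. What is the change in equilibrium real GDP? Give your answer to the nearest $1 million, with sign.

A lump-sum tax change of +$27 million shifts disposable income by −$27 million; first-round consumption changes by −c × ΔT = −0.825 × (+$27 million) = −$22.275 million.
Expenditure multiplier = 1/(1 − c + m) = 1/(1 − 0.825 + 0.31) = 1/0.485 ≈ 2.062.
The tax multiplier is −c × k ≈ −1.701, so ΔY = k × (−c·ΔT) = (−$22.275 million) / 0.485 ≈ −$46 million.

−$46 million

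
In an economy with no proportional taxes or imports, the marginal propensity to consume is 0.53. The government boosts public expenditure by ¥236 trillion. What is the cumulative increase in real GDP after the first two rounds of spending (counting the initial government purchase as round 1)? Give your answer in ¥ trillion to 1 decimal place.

Round 1 adds ΔG = ¥236 trillion; each later round is MPC = 0.53 times the previous.
After 2 rounds: 236 + 125.08 = ΔG·(1 − c^2)/(1 − c) = 236 × (1 − 0.2809)/0.47 ≈ ¥361.1 trillion.

¥361.1 trillion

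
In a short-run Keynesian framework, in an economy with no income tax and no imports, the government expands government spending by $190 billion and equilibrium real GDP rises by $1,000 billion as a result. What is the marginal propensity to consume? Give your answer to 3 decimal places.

0.810

Implied spending multiplier k = ΔY/ΔG = 1,000/190 ≈ 5.2632.
Since k = 1/(1 − MPC), MPC = 1 − 1/k = 1 − ΔG/ΔY = 1 − 190/1,000 = 0.810.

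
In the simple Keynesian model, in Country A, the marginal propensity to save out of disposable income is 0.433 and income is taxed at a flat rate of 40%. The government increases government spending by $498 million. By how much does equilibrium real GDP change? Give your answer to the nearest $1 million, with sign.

MPC = 1 − MPS = 1 − 0.433 = 0.567.
Expenditure multiplier = 1/(1 − c(1−t)) = 1/(1 − 0.567×0.6) = 1/0.6598 ≈ 1.516.
ΔY = k × ΔG = (+$498 million) / 0.6598 ≈ +$755 million.

+$755 million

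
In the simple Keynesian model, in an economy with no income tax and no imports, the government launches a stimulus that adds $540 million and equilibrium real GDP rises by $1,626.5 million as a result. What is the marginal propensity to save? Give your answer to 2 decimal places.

0.33

Implied spending multiplier k = ΔY/ΔG = 1,626.5/540 ≈ 3.012.
Since k = 1/(1 − MPC), MPC = 1 − 1/k = 1 − ΔG/ΔY = 1 − 540/1,626.5 ≈ 0.67.
MPS = 1 − MPC = 0.33.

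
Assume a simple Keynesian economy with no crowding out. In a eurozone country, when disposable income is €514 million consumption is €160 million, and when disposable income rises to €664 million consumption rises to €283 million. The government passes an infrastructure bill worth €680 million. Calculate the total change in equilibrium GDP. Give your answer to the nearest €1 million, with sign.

+€3,778 million

MPC = ΔC/ΔYd = (283 − 160)/(664 − 514) = 123/150 = 0.82.
Expenditure multiplier = 1/(1 − MPC) = 1/(1 − 0.82) = 1/0.18 ≈ 5.556.
ΔY = k × ΔG = (+€680 million) / 0.18 ≈ +€3,778 million.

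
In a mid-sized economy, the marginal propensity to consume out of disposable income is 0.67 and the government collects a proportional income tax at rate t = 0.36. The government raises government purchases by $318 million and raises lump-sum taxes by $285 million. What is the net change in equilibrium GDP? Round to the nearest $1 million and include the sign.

+$222 million

Expenditure multiplier = 1/(1 − c(1−t)) = 1/(1 − 0.67×0.64) = 1/0.5712 ≈ 1.751.
ΔG contributes k·ΔG = (+$318 million) / 0.5712 ≈ +$556.7 million.
ΔT of +$285 million changes first-round spending by −c·ΔT = −$190.95 million, contributing k·(−c·ΔT) = (−$190.95 million) / 0.5712 ≈ −$334.3 million.
Net ΔY = k(ΔG − c·ΔT) = (+$127.05 million) / 0.5712 ≈ +$222 million.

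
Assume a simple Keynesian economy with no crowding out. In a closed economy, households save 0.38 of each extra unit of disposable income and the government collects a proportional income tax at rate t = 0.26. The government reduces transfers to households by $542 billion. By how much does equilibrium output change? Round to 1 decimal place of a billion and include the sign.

−$620.9 billion

MPC = 1 − MPS = 1 − 0.38 = 0.62.
The transfer change shifts disposable income by −$542 billion, so first-round consumption changes by c·ΔTR = 0.62 × (−$542 billion) = −$336.04 billion.
Expenditure multiplier = 1/(1 − c(1−t)) = 1/(1 − 0.62×0.74) = 1/0.5412 ≈ 1.848.
The transfer multiplier is c × k ≈ 1.146, so ΔY = k × (c·ΔTR) = (−$336.04 billion) / 0.5412 ≈ −$620.9 billion.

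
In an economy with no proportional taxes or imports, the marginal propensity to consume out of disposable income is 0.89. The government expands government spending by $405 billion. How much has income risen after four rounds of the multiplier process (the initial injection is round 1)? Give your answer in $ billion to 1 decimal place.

$1,371.8 billion

Round 1 adds ΔG = $405 billion; each later round is MPC = 0.89 times the previous.
After 4 rounds: 405 + 360.45 + 320.8005 + 285.512445 = ΔG·(1 − c^4)/(1 − c) = 405 × (1 − 0.62742241)/0.11 ≈ $1,371.8 billion.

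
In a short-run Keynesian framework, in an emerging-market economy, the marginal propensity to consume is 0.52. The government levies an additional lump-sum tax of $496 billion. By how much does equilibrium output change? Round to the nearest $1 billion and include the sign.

A lump-sum tax change of +$496 billion shifts disposable income by −$496 billion; first-round consumption changes by −c × ΔT = −0.52 × (+$496 billion) = −$257.92 billion.
Expenditure multiplier = 1/(1 − MPC) = 1/(1 − 0.52) = 1/0.48 ≈ 2.083.
The tax multiplier is −c × k ≈ −1.083, so ΔY = k × (−c·ΔT) = (−$257.92 billion) / 0.48 ≈ −$537 billion.

−$537 billion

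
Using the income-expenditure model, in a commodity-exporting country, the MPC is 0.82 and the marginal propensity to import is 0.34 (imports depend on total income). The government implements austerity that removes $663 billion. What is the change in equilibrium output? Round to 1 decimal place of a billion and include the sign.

−$1,275.0 billion

Spending multiplier = 1/(1 − c + m) = 1/(1 − 0.82 + 0.34) = 1/0.52 ≈ 1.923.
ΔY = k × ΔG = (−$663 billion) / 0.52 = −$1,275 billion.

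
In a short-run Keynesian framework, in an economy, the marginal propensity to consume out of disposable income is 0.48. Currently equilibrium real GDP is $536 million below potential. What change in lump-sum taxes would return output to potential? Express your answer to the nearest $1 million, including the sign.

Spending multiplier = 1/(1 − MPC) = 1/(1 − 0.48) = 1/0.52 ≈ 1.923.
Tax multiplier = −c·k = −0.48/0.52 ≈ −0.923. Need ΔY = +$536 million, so ΔT = ΔY/(−c·k) = −(+$536 million) × 0.52 / 0.48 ≈ −$581 million.
The government should cut lump-sum taxes by $581 million.

−$581 million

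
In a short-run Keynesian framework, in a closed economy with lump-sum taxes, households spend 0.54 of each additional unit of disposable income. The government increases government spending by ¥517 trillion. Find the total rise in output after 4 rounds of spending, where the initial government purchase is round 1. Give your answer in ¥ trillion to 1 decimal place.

¥1,028.3 trillion

Round 1 adds ΔG = ¥517 trillion; each later round is MPC = 0.54 times the previous.
After 4 rounds: 517 + 279.18 + 150.7572 + 81.408888 = ΔG·(1 − c^4)/(1 − c) = 517 × (1 − 0.08503056)/0.46 ≈ ¥1,028.3 trillion.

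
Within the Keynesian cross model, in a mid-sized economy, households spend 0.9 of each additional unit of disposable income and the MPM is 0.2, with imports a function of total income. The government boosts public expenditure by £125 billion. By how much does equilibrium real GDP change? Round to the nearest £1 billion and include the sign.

Government-spending multiplier = 1/(1 − c + m) = 1/(1 − 0.9 + 0.2) = 1/0.3 ≈ 3.333.
ΔY = k × ΔG = (+£125 billion) / 0.3 ≈ +£417 billion.

+£417 billion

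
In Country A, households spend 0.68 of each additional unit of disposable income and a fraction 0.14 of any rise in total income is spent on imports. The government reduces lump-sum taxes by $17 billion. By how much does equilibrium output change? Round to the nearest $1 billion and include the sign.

+$25 billion

A lump-sum tax change of −$17 billion shifts disposable income by +$17 billion; first-round consumption changes by −c × ΔT = −0.68 × (−$17 billion) = +$11.56 billion.
Expenditure multiplier = 1/(1 − c + m) = 1/(1 − 0.68 + 0.14) = 1/0.46 ≈ 2.174.
The tax multiplier is −c × k ≈ −1.478, so ΔY = k × (−c·ΔT) = (+$11.56 billion) / 0.46 ≈ +$25 billion.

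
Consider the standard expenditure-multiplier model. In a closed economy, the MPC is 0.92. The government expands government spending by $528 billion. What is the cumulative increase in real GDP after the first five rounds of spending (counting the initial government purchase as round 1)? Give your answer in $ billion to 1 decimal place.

Round 1 adds ΔG = $528 billion; each later round is MPC = 0.92 times the previous.
After 5 rounds: 528 + 485.76 + 446.8992 + 411.147264 + 378.25548288 = ΔG·(1 − c^5)/(1 − c) = 528 × (1 − 0.6590815232)/0.08 ≈ $2,250.1 billion.

$2,250.1 billion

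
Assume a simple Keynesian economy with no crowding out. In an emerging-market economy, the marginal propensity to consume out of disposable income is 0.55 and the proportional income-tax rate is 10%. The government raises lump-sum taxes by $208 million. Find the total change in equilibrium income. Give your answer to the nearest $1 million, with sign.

−$227 million

A lump-sum tax change of +$208 million shifts disposable income by −$208 million; first-round consumption changes by −c × ΔT = −0.55 × (+$208 million) = −$114.4 million.
Expenditure multiplier = 1/(1 − c(1−t)) = 1/(1 − 0.55×0.9) = 1/0.505 ≈ 1.98.
The tax multiplier is −c × k ≈ −1.089, so ΔY = k × (−c·ΔT) = (−$114.4 million) / 0.505 ≈ −$227 million.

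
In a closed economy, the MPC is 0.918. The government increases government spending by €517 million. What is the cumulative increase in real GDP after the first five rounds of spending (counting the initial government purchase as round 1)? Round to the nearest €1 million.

Round 1 adds ΔG = €517 million; each later round is MPC = 0.918 times the previous.
After 5 rounds: 517 + 474.606 + 435.688308 + 399.961866744 + 367.164993670992 = ΔG·(1 − c^5)/(1 − c) = 517 × (1 − 0.651948673481568)/0.082 ≈ €2,194 million.

€2,194 million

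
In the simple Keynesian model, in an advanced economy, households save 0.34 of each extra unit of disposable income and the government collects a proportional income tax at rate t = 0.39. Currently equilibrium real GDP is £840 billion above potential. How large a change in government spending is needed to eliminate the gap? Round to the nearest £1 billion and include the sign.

MPC = 1 − MPS = 1 − 0.34 = 0.66.
Spending multiplier = 1/(1 − c(1−t)) = 1/(1 − 0.66×0.61) = 1/0.5974 ≈ 1.674.
Need ΔY = −£840 billion, so ΔG = ΔY/k = (−£840 billion) × 0.5974 ≈ −£502 billion.
The government should cut government spending by £502 billion.

−£502 billion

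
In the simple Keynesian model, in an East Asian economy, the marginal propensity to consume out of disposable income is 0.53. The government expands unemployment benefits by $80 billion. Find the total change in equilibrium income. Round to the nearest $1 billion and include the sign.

The transfer change shifts disposable income by +$80 billion, so first-round consumption changes by c·ΔTR = 0.53 × (+$80 billion) = +$42.4 billion.
Expenditure multiplier = 1/(1 − MPC) = 1/(1 − 0.53) = 1/0.47 ≈ 2.128.
The transfer multiplier is c × k ≈ 1.128, so ΔY = k × (c·ΔTR) = (+$42.4 billion) / 0.47 ≈ +$90 billion.

+$90 billion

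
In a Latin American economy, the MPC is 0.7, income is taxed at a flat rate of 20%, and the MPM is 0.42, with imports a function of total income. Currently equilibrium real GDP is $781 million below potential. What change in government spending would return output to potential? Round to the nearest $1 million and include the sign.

Spending multiplier = 1/(1 − c(1−t) + m) = 1/(1 − 0.7×0.8 + 0.42) = 1/0.86 ≈ 1.163.
Need ΔY = +$781 million, so ΔG = ΔY/k = (+$781 million) × 0.86 ≈ +$672 million.
The government should increase government spending by $672 million.

+$672 million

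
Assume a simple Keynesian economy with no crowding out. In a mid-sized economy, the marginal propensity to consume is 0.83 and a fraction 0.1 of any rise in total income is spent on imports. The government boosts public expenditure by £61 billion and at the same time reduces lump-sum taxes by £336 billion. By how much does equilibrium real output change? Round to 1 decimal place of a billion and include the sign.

Expenditure multiplier = 1/(1 − c + m) = 1/(1 − 0.83 + 0.1) = 1/0.27 ≈ 3.704.
ΔG contributes k·ΔG = (+£61 billion) / 0.27 ≈ +£225.9 billion.
ΔT of −£336 billion changes first-round spending by −c·ΔT = +£278.88 billion, contributing k·(−c·ΔT) = (+£278.88 billion) / 0.27 ≈ +£1,032.9 billion.
Net ΔY = k(ΔG − c·ΔT) = (+£339.88 billion) / 0.27 ≈ +£1,258.8 billion.

+£1,258.8 billion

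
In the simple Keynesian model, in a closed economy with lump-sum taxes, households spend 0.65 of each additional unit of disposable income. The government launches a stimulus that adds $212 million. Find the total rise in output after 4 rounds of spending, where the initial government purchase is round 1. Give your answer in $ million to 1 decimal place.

Round 1 adds ΔG = $212 million; each later round is MPC = 0.65 times the previous.
After 4 rounds: 212 + 137.8 + 89.57 + 58.2205 = ΔG·(1 − c^4)/(1 − c) = 212 × (1 − 0.17850625)/0.35 ≈ $497.6 million.

$497.6 million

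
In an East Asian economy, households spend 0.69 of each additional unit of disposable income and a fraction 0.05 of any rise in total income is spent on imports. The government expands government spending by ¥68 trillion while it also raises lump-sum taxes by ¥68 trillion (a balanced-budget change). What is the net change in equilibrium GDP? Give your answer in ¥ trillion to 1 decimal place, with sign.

+¥58.6 trillion

Expenditure multiplier = 1/(1 − c + m) = 1/(1 − 0.69 + 0.05) = 1/0.36 ≈ 2.778.
ΔG contributes k·ΔG = (+¥68 trillion) / 0.36 ≈ +¥188.9 trillion.
ΔT of +¥68 trillion changes first-round spending by −c·ΔT = −¥46.92 trillion, contributing k·(−c·ΔT) = (−¥46.92 trillion) / 0.36 ≈ −¥130.3 trillion.
Net ΔY = k(ΔG − c·ΔT) = (+¥21.08 trillion) / 0.36 ≈ +¥58.6 trillion.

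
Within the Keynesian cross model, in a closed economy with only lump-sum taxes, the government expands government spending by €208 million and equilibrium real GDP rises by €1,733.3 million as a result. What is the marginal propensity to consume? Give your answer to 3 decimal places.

Implied spending multiplier k = ΔY/ΔG = 1,733.3/208 ≈ 8.3332.
Since k = 1/(1 − MPC), MPC = 1 − 1/k = 1 − ΔG/ΔY = 1 − 208/1,733.3 ≈ 0.880.

0.880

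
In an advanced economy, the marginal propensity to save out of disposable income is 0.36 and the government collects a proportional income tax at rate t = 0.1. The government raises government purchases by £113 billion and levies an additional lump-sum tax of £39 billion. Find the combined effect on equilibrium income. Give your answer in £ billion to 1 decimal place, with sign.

MPC = 1 − MPS = 1 − 0.36 = 0.64.
Expenditure multiplier = 1/(1 − c(1−t)) = 1/(1 − 0.64×0.9) = 1/0.424 ≈ 2.358.
ΔG contributes k·ΔG = (+£113 billion) / 0.424 ≈ +£266.5 billion.
ΔT of +£39 billion changes first-round spending by −c·ΔT = −£24.96 billion, contributing k·(−c·ΔT) = (−£24.96 billion) / 0.424 ≈ −£58.9 billion.
Net ΔY = k(ΔG − c·ΔT) = (+£88.04 billion) / 0.424 ≈ +£207.6 billion.

+£207.6 billion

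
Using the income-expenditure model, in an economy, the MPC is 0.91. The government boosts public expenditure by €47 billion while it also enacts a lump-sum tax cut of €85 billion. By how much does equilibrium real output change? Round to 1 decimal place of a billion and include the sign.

+€1,381.7 billion

Expenditure multiplier = 1/(1 − MPC) = 1/(1 − 0.91) = 1/0.09 ≈ 11.111.
ΔG contributes k·ΔG = (+€47 billion) / 0.09 ≈ +€522.2 billion.
ΔT of −€85 billion changes first-round spending by −c·ΔT = +€77.35 billion, contributing k·(−c·ΔT) = (+€77.35 billion) / 0.09 ≈ +€859.4 billion.
Net ΔY = k(ΔG − c·ΔT) = (+€124.35 billion) / 0.09 ≈ +€1,381.7 billion.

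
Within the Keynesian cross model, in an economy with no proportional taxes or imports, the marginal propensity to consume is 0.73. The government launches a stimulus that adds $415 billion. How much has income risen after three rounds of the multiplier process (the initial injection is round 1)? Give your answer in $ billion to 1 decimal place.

$939.1 billion

Round 1 adds ΔG = $415 billion; each later round is MPC = 0.73 times the previous.
After 3 rounds: 415 + 302.95 + 221.1535 = ΔG·(1 − c^3)/(1 − c) = 415 × (1 − 0.389017)/0.27 ≈ $939.1 billion.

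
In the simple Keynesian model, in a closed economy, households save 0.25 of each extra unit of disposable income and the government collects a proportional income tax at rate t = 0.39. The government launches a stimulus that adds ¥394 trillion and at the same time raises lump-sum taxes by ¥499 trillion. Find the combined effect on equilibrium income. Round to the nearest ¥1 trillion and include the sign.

+¥36 trillion

MPC = 1 − MPS = 1 − 0.25 = 0.75.
Expenditure multiplier = 1/(1 − c(1−t)) = 1/(1 − 0.75×0.61) = 1/0.5425 ≈ 1.843.
ΔG contributes k·ΔG = (+¥394 trillion) / 0.5425 ≈ +¥726.3 trillion.
ΔT of +¥499 trillion changes first-round spending by −c·ΔT = −¥374.25 trillion, contributing k·(−c·ΔT) = (−¥374.25 trillion) / 0.5425 ≈ −¥689.9 trillion.
Net ΔY = k(ΔG − c·ΔT) = (+¥19.75 trillion) / 0.5425 ≈ +¥36 trillion.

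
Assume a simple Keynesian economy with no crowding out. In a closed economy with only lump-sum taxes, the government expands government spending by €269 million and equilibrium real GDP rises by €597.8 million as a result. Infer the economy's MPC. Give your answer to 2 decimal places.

Implied spending multiplier k = ΔY/ΔG = 597.8/269 ≈ 2.2223.
Since k = 1/(1 − MPC), MPC = 1 − 1/k = 1 − ΔG/ΔY = 1 − 269/597.8 ≈ 0.55.

0.55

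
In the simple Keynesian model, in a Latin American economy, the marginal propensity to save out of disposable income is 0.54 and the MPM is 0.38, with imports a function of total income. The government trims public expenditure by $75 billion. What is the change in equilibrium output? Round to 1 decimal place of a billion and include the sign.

MPC = 1 − MPS = 1 − 0.54 = 0.46.
Expenditure multiplier = 1/(1 − c + m) = 1/(1 − 0.46 + 0.38) = 1/0.92 ≈ 1.087.
ΔY = k × ΔG = (−$75 billion) / 0.92 ≈ −$81.5 billion.

−$81.5 billion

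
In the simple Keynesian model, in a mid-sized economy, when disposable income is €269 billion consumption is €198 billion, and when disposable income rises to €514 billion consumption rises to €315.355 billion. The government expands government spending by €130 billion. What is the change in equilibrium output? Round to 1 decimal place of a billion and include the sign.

MPC = ΔC/ΔYd = (315.355 − 198)/(514 − 269) = 117.355/245 = 0.479.
Government-spending multiplier = 1/(1 − MPC) = 1/(1 − 0.479) = 1/0.521 ≈ 1.919.
ΔY = k × ΔG = (+€130 billion) / 0.521 ≈ +€249.5 billion.

+€249.5 billion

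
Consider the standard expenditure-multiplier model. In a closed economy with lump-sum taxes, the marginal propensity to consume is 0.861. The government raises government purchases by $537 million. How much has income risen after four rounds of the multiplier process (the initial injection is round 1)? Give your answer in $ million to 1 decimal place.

Round 1 adds ΔG = $537 million; each later round is MPC = 0.861 times the previous.
After 4 rounds: 537 + 462.357 + 398.089377 + 342.754953597 = ΔG·(1 − c^4)/(1 − c) = 537 × (1 − 0.549556825041)/0.139 ≈ $1,740.2 million.

$1,740.2 million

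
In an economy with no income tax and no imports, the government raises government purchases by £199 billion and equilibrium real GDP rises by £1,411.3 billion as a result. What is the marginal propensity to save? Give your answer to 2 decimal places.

0.14

Implied spending multiplier k = ΔY/ΔG = 1,411.3/199 ≈ 7.092.
Since k = 1/(1 − MPC), MPC = 1 − 1/k = 1 − ΔG/ΔY = 1 − 199/1,411.3 ≈ 0.86.
MPS = 1 − MPC = 0.14.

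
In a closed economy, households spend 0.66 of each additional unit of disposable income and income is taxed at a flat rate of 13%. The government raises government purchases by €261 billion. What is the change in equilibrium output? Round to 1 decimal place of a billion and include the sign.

Spending multiplier = 1/(1 − c(1−t)) = 1/(1 − 0.66×0.87) = 1/0.4258 ≈ 2.349.
ΔY = k × ΔG = (+€261 billion) / 0.4258 ≈ +€613 billion.

+€613.0 billion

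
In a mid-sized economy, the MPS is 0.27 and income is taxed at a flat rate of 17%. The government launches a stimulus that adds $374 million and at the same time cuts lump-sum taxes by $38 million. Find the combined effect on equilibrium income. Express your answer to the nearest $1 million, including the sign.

MPC = 1 − MPS = 1 − 0.27 = 0.73.
Expenditure multiplier = 1/(1 − c(1−t)) = 1/(1 − 0.73×0.83) = 1/0.3941 ≈ 2.537.
ΔG contributes k·ΔG = (+$374 million) / 0.3941 ≈ +$949 million.
ΔT of −$38 million changes first-round spending by −c·ΔT = +$27.74 million, contributing k·(−c·ΔT) = (+$27.74 million) / 0.3941 ≈ +$70.4 million.
Net ΔY = k(ΔG − c·ΔT) = (+$401.74 million) / 0.3941 ≈ +$1,019 million.

+$1,019 million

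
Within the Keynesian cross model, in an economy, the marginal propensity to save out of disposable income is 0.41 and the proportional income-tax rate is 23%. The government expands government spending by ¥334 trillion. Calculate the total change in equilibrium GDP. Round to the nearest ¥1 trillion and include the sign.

+¥612 trillion

MPC = 1 − MPS = 1 − 0.41 = 0.59.
Expenditure multiplier = 1/(1 − c(1−t)) = 1/(1 − 0.59×0.77) = 1/0.5457 ≈ 1.833.
ΔY = k × ΔG = (+¥334 trillion) / 0.5457 ≈ +¥612 trillion.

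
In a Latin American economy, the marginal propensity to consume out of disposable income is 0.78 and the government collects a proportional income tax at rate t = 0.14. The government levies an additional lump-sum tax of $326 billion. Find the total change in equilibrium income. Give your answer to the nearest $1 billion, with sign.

−$772 billion

A lump-sum tax change of +$326 billion shifts disposable income by −$326 billion; first-round consumption changes by −c × ΔT = −0.78 × (+$326 billion) = −$254.28 billion.
Expenditure multiplier = 1/(1 − c(1−t)) = 1/(1 − 0.78×0.86) = 1/0.3292 ≈ 3.038.
The tax multiplier is −c × k ≈ −2.369, so ΔY = k × (−c·ΔT) = (−$254.28 billion) / 0.3292 ≈ −$772 billion.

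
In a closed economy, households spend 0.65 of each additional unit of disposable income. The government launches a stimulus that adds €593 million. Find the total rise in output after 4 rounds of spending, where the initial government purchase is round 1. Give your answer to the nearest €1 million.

€1,392 million

Round 1 adds ΔG = €593 million; each later round is MPC = 0.65 times the previous.
After 4 rounds: 593 + 385.45 + 250.5425 + 162.852625 = ΔG·(1 − c^4)/(1 − c) = 593 × (1 − 0.17850625)/0.35 ≈ €1,392 million.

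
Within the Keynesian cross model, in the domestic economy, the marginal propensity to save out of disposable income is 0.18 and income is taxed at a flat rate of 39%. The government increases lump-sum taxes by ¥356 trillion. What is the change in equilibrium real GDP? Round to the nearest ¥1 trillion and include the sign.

−¥584 trillion

MPC = 1 − MPS = 1 − 0.18 = 0.82.
A lump-sum tax change of +¥356 trillion shifts disposable income by −¥356 trillion; first-round consumption changes by −c × ΔT = −0.82 × (+¥356 trillion) = −¥291.92 trillion.
Expenditure multiplier = 1/(1 − c(1−t)) = 1/(1 − 0.82×0.61) = 1/0.4998 ≈ 2.001.
The tax multiplier is −c × k ≈ −1.641, so ΔY = k × (−c·ΔT) = (−¥291.92 trillion) / 0.4998 ≈ −¥584 trillion.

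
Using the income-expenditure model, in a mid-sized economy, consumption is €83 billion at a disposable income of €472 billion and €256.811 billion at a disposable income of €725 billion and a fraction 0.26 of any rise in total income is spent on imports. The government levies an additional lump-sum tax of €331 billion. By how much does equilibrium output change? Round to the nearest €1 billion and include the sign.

−€397 billion

MPC = ΔC/ΔYd = (256.811 − 83)/(725 − 472) = 173.811/253 = 0.687.
A lump-sum tax change of +€331 billion shifts disposable income by −€331 billion; first-round consumption changes by −c × ΔT = −0.687 × (+€331 billion) = −€227.397 billion.
Expenditure multiplier = 1/(1 − c + m) = 1/(1 − 0.687 + 0.26) = 1/0.573 ≈ 1.745.
The tax multiplier is −c × k ≈ −1.199, so ΔY = k × (−c·ΔT) = (−€227.397 billion) / 0.573 ≈ −€397 billion.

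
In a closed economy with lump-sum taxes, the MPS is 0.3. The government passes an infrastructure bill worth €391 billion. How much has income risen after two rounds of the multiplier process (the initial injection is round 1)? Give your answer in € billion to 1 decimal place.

€664.7 billion

MPC = 1 − MPS = 1 − 0.3 = 0.7.
Round 1 adds ΔG = €391 billion; each later round is MPC = 0.7 times the previous.
After 2 rounds: 391 + 273.7 = ΔG·(1 − c^2)/(1 − c) = 391 × (1 − 0.49)/0.3 = €664.7 billion.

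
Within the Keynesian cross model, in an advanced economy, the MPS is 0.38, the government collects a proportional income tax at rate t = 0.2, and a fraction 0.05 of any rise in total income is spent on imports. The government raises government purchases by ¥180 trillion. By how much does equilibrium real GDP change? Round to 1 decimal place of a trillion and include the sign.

MPC = 1 − MPS = 1 − 0.38 = 0.62.
Government-spending multiplier = 1/(1 − c(1−t) + m) = 1/(1 − 0.62×0.8 + 0.05) = 1/0.554 ≈ 1.805.
ΔY = k × ΔG = (+¥180 trillion) / 0.554 ≈ +¥324.9 trillion.

+¥324.9 trillion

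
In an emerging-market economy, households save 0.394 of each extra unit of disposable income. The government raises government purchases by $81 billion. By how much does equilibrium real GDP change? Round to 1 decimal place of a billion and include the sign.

+$205.6 billion

MPC = 1 − MPS = 1 − 0.394 = 0.606.
Spending multiplier = 1/(1 − MPC) = 1/(1 − 0.606) = 1/0.394 ≈ 2.538.
ΔY = k × ΔG = (+$81 billion) / 0.394 ≈ +$205.6 billion.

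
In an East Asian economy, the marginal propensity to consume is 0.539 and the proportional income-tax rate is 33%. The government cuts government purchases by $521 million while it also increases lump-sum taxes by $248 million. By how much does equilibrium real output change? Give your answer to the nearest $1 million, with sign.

−$1,025 million

Expenditure multiplier = 1/(1 − c(1−t)) = 1/(1 − 0.539×0.67) = 1/0.63887 ≈ 1.565.
ΔG contributes k·ΔG = (−$521 million) / 0.63887 ≈ −$815.5 million.
ΔT of +$248 million changes first-round spending by −c·ΔT = −$133.672 million, contributing k·(−c·ΔT) = (−$133.672 million) / 0.63887 ≈ −$209.2 million.
Net ΔY = k(ΔG − c·ΔT) = (−$654.672 million) / 0.63887 ≈ −$1,025 million.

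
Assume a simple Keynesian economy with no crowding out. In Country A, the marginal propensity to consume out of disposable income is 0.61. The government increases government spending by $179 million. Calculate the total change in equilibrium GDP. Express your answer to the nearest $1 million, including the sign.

Expenditure multiplier = 1/(1 − MPC) = 1/(1 − 0.61) = 1/0.39 ≈ 2.564.
ΔY = k × ΔG = (+$179 million) / 0.39 ≈ +$459 million.

+$459 million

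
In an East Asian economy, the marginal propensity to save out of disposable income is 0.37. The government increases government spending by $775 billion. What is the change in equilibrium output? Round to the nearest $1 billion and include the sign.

MPC = 1 − MPS = 1 − 0.37 = 0.63.
Spending multiplier = 1/(1 − MPC) = 1/(1 − 0.63) = 1/0.37 ≈ 2.703.
ΔY = k × ΔG = (+$775 billion) / 0.37 ≈ +$2,095 billion.

+$2,095 billion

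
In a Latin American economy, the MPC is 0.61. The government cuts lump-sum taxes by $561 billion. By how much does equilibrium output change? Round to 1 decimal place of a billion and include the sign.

+$877.5 billion

A lump-sum tax change of −$561 billion shifts disposable income by +$561 billion; first-round consumption changes by −c × ΔT = −0.61 × (−$561 billion) = +$342.21 billion.
Expenditure multiplier = 1/(1 − MPC) = 1/(1 − 0.61) = 1/0.39 ≈ 2.564.
The tax multiplier is −c × k ≈ −1.564, so ΔY = k × (−c·ΔT) = (+$342.21 billion) / 0.39 ≈ +$877.5 billion.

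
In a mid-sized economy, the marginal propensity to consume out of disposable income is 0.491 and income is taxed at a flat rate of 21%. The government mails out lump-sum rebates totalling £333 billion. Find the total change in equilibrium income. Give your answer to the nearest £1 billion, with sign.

A lump-sum tax change of −£333 billion shifts disposable income by +£333 billion; first-round consumption changes by −c × ΔT = −0.491 × (−£333 billion) = +£163.503 billion.
Expenditure multiplier = 1/(1 − c(1−t)) = 1/(1 − 0.491×0.79) = 1/0.61211 ≈ 1.634.
The tax multiplier is −c × k ≈ −0.802, so ΔY = k × (−c·ΔT) = (+£163.503 billion) / 0.61211 ≈ +£267 billion.

+£267 billion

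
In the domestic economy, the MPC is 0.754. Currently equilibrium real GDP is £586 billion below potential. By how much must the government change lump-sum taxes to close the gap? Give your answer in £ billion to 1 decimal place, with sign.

Spending multiplier = 1/(1 − MPC) = 1/(1 − 0.754) = 1/0.246 ≈ 4.065.
Tax multiplier = −c·k = −0.754/0.246 ≈ −3.065. Need ΔY = +£586 billion, so ΔT = ΔY/(−c·k) = −(+£586 billion) × 0.246 / 0.754 ≈ −£191.2 billion.
The government should cut lump-sum taxes by £191.2 billion.

−£191.2 billion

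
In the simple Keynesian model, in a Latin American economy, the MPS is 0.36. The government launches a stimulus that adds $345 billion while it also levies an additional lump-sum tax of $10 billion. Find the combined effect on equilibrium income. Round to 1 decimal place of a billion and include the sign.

MPC = 1 − MPS = 1 − 0.36 = 0.64.
Expenditure multiplier = 1/(1 − MPC) = 1/(1 − 0.64) = 1/0.36 ≈ 2.778.
ΔG contributes k·ΔG = (+$345 billion) / 0.36 ≈ +$958.3 billion.
ΔT of +$10 billion changes first-round spending by −c·ΔT = −$6.4 billion, contributing k·(−c·ΔT) = (−$6.4 billion) / 0.36 ≈ −$17.8 billion.
Net ΔY = k(ΔG − c·ΔT) = (+$338.6 billion) / 0.36 ≈ +$940.6 billion.

+$940.6 billion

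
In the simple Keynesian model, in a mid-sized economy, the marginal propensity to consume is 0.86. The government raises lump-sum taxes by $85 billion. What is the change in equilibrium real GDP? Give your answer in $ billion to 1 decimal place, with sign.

A lump-sum tax change of +$85 billion shifts disposable income by −$85 billion; first-round consumption changes by −c × ΔT = −0.86 × (+$85 billion) = −$73.1 billion.
Expenditure multiplier = 1/(1 − MPC) = 1/(1 − 0.86) = 1/0.14 ≈ 7.143.
The tax multiplier is −c × k ≈ −6.143, so ΔY = k × (−c·ΔT) = (−$73.1 billion) / 0.14 ≈ −$522.1 billion.

−$522.1 billion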